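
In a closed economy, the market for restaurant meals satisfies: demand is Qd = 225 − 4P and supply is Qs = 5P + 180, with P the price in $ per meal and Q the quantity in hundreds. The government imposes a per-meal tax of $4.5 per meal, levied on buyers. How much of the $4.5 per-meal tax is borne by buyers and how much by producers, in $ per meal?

Buyers bear $2.5 per meal; producers bear $2 per meal.

Without the tax, 225 − 4P = 5P + 180 gives 9P = 45, so P* = $5 and Q* = 205.
With the tax collected from buyers, demand (in seller-price terms) shifts: Qd = 225 − 4(P + 4.5).
New equilibrium: buyers pay $7.5, producers receive $3, Q = 195. (Wedge: Pb − Ps = 4.5.)
Burden on buyers: $2.5; on producers: $2. (They sum to $4.5.)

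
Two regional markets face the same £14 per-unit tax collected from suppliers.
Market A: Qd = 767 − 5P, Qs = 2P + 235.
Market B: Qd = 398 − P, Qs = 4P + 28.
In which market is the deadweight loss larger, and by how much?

Market A, by £61.6.

Market A: pre-tax P* = £76, Q* = 387; post-tax Q = 367; deadweight loss = £140.
Market B: pre-tax P* = £74, Q* = 324; post-tax Q = 312.8; deadweight loss = £78.4.
Difference: £140 vs £78.4 → market A is larger by £61.6.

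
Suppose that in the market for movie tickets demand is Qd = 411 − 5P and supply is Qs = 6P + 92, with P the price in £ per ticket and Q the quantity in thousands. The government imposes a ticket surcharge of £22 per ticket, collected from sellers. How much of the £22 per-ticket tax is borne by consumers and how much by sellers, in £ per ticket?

Before the tax: set 411 − 5P = 6P + 92 → P* = £29, Q* = 266.
With the tax collected from sellers, supply shifts: Qs = 6(P − 22) + 92.
New equilibrium: consumers pay £41, sellers receive £19, Q = 206. (Wedge: Pb − Ps = 22.)
Burden on consumers: £12; on sellers: £10. (They sum to £22.)

Consumers bear £12 per ticket; sellers bear £10 per ticket.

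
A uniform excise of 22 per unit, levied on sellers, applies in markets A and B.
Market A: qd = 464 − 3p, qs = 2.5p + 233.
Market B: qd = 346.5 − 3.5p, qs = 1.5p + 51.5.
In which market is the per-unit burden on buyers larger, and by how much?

Market A, by 3.4.

Market A: pre-tax p* = 42, q* = 338; post-tax q = 308; per-unit burden on buyers = 10.
Market B: pre-tax p* = 59, q* = 140; post-tax q = 116.9; per-unit burden on buyers = 6.6.
Difference: 10 vs 6.6 → market A is larger by 3.4.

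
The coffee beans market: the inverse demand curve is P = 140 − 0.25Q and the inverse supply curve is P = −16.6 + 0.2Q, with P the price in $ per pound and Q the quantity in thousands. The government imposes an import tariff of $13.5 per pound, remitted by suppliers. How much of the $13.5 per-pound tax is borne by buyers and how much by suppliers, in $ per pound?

Inverting to Q(P) form: Qd = 560 − 4P; Qs = 5P + 83.
Before the tax: set 560 − 4P = 5P + 83 → P* = $53, Q* = 348.
With the tax collected from suppliers, supply shifts: Qs = 5(P − 13.5) + 83.
Solving gives Q = 318 with buyers paying $60.5 and suppliers receiving $47 (the $13.5 wedge).
Burden on buyers: $7.5; on suppliers: $6. (They sum to $13.5.)
The less price-elastic side of the market bears the larger share of a per-unit tax.

Buyers bear $7.5 per pound; suppliers bear $6 per pound.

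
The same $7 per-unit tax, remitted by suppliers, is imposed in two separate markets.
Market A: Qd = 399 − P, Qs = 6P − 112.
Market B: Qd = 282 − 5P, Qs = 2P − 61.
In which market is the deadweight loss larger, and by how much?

Market A: pre-tax P* = $73, Q* = 326; post-tax Q = 320; deadweight loss = $21.
Market B: pre-tax P* = $49, Q* = 37; post-tax Q = 27; deadweight loss = $35.
Difference: $21 vs $35 → market B is larger by $14.

Market B, by $14.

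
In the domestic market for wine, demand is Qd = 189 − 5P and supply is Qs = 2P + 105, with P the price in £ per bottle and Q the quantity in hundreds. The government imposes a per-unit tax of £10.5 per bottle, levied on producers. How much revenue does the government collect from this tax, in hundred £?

Tax revenue = £1197 hundred.

Before the tax: set 189 − 5P = 2P + 105 → P* = £12, Q* = 129.
With the tax collected from producers, supply shifts: Qs = 2(P − 10.5) + 105.
New equilibrium: consumers pay £15, producers receive £4.5, Q = 114. (Wedge: Pb − Ps = 10.5.)
Revenue = t · Q = 10.5 · 114 = £1197.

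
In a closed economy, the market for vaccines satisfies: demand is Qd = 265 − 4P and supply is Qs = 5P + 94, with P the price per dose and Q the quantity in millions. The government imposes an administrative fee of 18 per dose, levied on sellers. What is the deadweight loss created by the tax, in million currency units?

Deadweight loss = 360 million.

Before the tax: set 265 − 4P = 5P + 94 → P* = 19, Q* = 189.
With the tax collected from sellers, supply shifts: Qs = 5(P − 18) + 94.
Solving gives Q = 149 with buyers paying 29 and sellers receiving 11 (the 18 wedge).
Quantity falls by |ΔQ| = |189 − 149| = 40.
DWL = ½ · t · |ΔQ| = ½ · 18 · 40 = 360.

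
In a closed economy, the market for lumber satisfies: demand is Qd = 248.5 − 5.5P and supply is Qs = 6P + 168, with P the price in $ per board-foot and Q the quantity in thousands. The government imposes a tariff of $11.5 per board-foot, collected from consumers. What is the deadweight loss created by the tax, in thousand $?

Without the tax, 248.5 − 5.5P = 6P + 168 gives 11.5P = 80.5, so P* = $7 and Q* = 210.
With the tax collected from consumers, demand (in seller-price terms) shifts: Qd = 248.5 − 5.5(P + 11.5).
New equilibrium: consumers pay $13, producers receive $1.5, Q = 177. (Wedge: Pb − Ps = 11.5.)
Quantity falls by |ΔQ| = |210 − 177| = 33.
DWL = ½ · t · |ΔQ| = ½ · 11.5 · 33 = $189.75.

Deadweight loss = $189.75 thousand.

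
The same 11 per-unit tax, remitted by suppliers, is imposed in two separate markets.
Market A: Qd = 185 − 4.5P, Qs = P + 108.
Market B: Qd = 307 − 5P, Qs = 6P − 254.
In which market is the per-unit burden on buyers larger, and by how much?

Market A: pre-tax P* = 14, Q* = 122; post-tax Q = 113; per-unit burden on buyers = 2.
Market B: pre-tax P* = 51, Q* = 52; post-tax Q = 22; per-unit burden on buyers = 6.
Difference: 2 vs 6 → market B is larger by 4.

Market B, by 4.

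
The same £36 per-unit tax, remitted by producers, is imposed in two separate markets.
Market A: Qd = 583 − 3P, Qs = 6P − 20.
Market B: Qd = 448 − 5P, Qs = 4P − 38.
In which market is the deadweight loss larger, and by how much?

Market A: pre-tax P* = £67, Q* = 382; post-tax Q = 310; deadweight loss = £1296.
Market B: pre-tax P* = £54, Q* = 178; post-tax Q = 98; deadweight loss = £1440.
Difference: £1296 vs £1440 → market B is larger by £144.

Market B, by £144.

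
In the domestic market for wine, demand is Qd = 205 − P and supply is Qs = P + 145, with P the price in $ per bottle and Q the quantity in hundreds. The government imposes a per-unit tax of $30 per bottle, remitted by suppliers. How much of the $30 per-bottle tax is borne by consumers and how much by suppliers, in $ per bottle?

Without the tax, 205 − P = P + 145 gives 2P = 60, so P* = $30 and Q* = 175.
With the tax collected from suppliers, supply shifts: Qs = (P − 30) + 145.
New equilibrium: consumers pay $45, suppliers receive $15, Q = 160. (Wedge: Pb − Ps = 30.)
Burden on consumers: $15; on suppliers: $15. (They sum to $30.)
The less price-elastic side of the market bears the larger share of a per-unit tax.

Consumers bear $15 per bottle; suppliers bear $15 per bottle.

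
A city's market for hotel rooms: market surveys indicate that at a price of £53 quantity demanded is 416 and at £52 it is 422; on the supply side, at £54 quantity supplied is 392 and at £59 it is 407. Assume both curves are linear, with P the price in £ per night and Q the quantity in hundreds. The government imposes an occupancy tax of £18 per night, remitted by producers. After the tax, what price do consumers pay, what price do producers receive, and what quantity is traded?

Consumers pay £62; producers receive £44; quantity = 362.

Demand slope: (422 − 416)/(52 − 53) = -6, so Qd = 734 − 6P.
Supply slope: (407 − 392)/(59 − 54) = 3, so Qs = 3P + 230.
Before the tax: set 734 − 6P = 3P + 230 → P* = £56, Q* = 398.
With the tax collected from producers, supply shifts: Qs = 3(P − 18) + 230.
New equilibrium: consumers pay £62, producers receive £44, Q = 362. (Wedge: Pb − Ps = 18.)
The less price-elastic side of the market bears the larger share of a per-unit tax.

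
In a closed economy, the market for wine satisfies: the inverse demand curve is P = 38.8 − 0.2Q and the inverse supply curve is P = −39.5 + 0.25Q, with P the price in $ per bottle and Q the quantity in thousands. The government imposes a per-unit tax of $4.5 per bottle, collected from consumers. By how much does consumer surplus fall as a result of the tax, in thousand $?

Inverting to Q(P) form: Qd = 194 − 5P; Qs = 4P + 158.
Without the tax, 194 − 5P = 4P + 158 gives 9P = 36, so P* = $4 and Q* = 174.
With the tax collected from consumers, demand (in seller-price terms) shifts: Qd = 194 − 5(P + 4.5).
Solving gives Q = 164 with consumers paying $6 and sellers receiving $1.5 (the $4.5 wedge).
ΔCS is the trapezoid between Q = 164 and Q = 174 of height $2: ½ · (174 + 164) · 2 = $338.

Consumer surplus falls by $338 thousand.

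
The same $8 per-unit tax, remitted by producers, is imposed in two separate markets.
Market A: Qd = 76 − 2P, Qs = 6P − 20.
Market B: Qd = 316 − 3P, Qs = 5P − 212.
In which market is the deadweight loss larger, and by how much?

Market A: pre-tax P* = $12, Q* = 52; post-tax Q = 40; deadweight loss = $48.
Market B: pre-tax P* = $66, Q* = 118; post-tax Q = 103; deadweight loss = $60.
Difference: $48 vs $60 → market B is larger by $12.

Market B, by $12.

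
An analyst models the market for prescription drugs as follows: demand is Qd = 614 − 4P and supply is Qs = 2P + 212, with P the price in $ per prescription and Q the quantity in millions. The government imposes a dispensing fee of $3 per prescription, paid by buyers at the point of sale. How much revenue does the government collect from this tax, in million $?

Without the tax, 614 − 4P = 2P + 212 gives 6P = 402, so P* = $67 and Q* = 346.
With the tax collected from buyers, demand (in seller-price terms) shifts: Qd = 614 − 4(P + 3).
New equilibrium: buyers pay $68, sellers receive $65, Q = 342. (Wedge: Pb − Ps = 3.)
Revenue = t · Q = 3 · 342 = $1026.

Tax revenue = $1026 million.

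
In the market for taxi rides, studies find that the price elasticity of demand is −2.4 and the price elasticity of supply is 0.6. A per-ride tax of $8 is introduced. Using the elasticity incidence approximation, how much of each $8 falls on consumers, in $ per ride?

Incidence ratio: consumers' share ≈ εs / (εs + |εd|) = 0.6 / (0.6 + 2.4) = 0.2.
So consumers bear ≈ 0.2 × $8 = $1.6; sellers bear $6.4.

Consumers bear ≈ $1.6 per ride.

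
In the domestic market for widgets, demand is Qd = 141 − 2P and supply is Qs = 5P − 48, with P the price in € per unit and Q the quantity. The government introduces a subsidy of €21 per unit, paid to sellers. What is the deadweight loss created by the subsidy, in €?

Without the subsidy, 141 − 2P = 5P − 48 gives 7P = 189, so P* = €27 and Q* = 87.
With a per-unit subsidy paid to sellers, each receives P + 21 per unit sold, so supply becomes Qs = 5(P + 21) − 48.
Solving gives Q = 117 with buyers paying €12 and sellers receiving €33 (the €21 wedge).
Quantity rises by |ΔQ| = |87 − 117| = 30.
DWL = ½ · t · |ΔQ| = ½ · 21 · 30 = €315.

Deadweight loss = €315.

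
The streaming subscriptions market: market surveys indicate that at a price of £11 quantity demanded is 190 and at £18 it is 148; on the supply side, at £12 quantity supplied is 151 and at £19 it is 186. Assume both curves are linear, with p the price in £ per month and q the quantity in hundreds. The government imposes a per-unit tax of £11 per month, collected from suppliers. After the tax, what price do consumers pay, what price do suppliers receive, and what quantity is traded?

Consumers pay £20; suppliers receive £9; quantity = 136.

Demand slope: (148 − 190)/(18 − 11) = -6, so qd = 256 − 6p.
Supply slope: (186 − 151)/(19 − 12) = 5, so qs = 5p + 91.
Without the tax, 256 − 6p = 5p + 91 gives 11p = 165, so p* = £15 and q* = 166.
With the tax collected from suppliers, supply shifts: qs = 5(p − 11) + 91.
New equilibrium: consumers pay £20, suppliers receive £9, q = 136. (Wedge: pb − ps = 11.)
The less price-elastic side of the market bears the larger share of a per-unit tax.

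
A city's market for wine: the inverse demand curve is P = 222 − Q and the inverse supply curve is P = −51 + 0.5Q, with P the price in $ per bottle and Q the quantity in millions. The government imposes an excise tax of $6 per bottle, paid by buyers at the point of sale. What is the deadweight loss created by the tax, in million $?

Deadweight loss = $12 million.

Rewrite in direct form: Qd = 222 − P and Qs = 2P + 102.
Before the tax: set 222 − P = 2P + 102 → P* = $40, Q* = 182.
With the tax collected from buyers, demand (in seller-price terms) shifts: Qd = 222 − (P + 6).
New equilibrium: buyers pay $44, suppliers receive $38, Q = 178. (Wedge: Pb − Ps = 6.)
Quantity falls by |ΔQ| = |182 − 178| = 4.
DWL = ½ · t · |ΔQ| = ½ · 6 · 4 = $12.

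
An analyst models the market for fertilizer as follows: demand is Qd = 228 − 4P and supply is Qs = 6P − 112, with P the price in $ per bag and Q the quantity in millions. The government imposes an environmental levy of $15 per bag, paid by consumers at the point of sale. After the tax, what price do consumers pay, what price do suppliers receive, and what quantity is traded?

Before the tax: set 228 − 4P = 6P − 112 → P* = $34, Q* = 92.
With the tax collected from consumers, demand (in seller-price terms) shifts: Qd = 228 − 4(P + 15).
Solving gives Q = 56 with consumers paying $43 and suppliers receiving $28 (the $15 wedge).

Consumers pay $43; suppliers receive $28; quantity = 56.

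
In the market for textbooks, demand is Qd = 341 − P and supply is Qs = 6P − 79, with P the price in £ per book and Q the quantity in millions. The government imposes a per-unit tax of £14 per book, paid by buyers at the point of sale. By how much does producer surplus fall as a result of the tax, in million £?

Without the tax, 341 − P = 6P − 79 gives 7P = 420, so P* = £60 and Q* = 281.
With the tax collected from buyers, demand (in seller-price terms) shifts: Qd = 341 − (P + 14).
Solving gives Q = 269 with buyers paying £72 and sellers receiving £58 (the £14 wedge).
ΔPS is the trapezoid between Q = 269 and Q = 281 of height £2: ½ · (281 + 269) · 2 = £550.

Producer surplus falls by £550 million.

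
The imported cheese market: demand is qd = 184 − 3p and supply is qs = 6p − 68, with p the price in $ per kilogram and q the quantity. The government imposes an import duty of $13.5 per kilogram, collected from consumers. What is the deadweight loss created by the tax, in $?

Deadweight loss = $182.25.

Without the tax, 184 − 3p = 6p − 68 gives 9p = 252, so p* = $28 and q* = 100.
With the tax collected from consumers, demand (in seller-price terms) shifts: qd = 184 − 3(p + 13.5).
Solving gives q = 73 with consumers paying $37 and suppliers receiving $23.5 (the $13.5 wedge).
Quantity falls by |ΔQ| = |100 − 73| = 27.
DWL = ½ · t · |ΔQ| = ½ · 13.5 · 27 = $182.25.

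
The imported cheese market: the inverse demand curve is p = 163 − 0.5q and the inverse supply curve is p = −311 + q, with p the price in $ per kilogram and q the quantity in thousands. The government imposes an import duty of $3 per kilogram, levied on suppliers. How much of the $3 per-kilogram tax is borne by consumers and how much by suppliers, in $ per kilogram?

Consumers bear $1 per kilogram; suppliers bear $2 per kilogram.

Inverting to q(p) form: qd = 326 − 2p; qs = p + 311.
Without the tax, 326 − 2p = p + 311 gives 3p = 15, so p* = $5 and q* = 316.
With the tax collected from suppliers, supply shifts: qs = (p − 3) + 311.
New equilibrium: consumers pay $6, suppliers receive $3, q = 314. (Wedge: pb − ps = 3.)
Burden on consumers: $1; on suppliers: $2. (They sum to $3.)
The less price-elastic side of the market bears the larger share of a per-unit tax.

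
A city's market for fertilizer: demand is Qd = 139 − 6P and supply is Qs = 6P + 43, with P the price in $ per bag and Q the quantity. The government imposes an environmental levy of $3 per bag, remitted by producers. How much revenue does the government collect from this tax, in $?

Before the tax: set 139 − 6P = 6P + 43 → P* = $8, Q* = 91.
With the tax collected from producers, supply shifts: Qs = 6(P − 3) + 43.
New equilibrium: consumers pay $9.5, producers receive $6.5, Q = 82. (Wedge: Pb − Ps = 3.)
Revenue = t · Q = 3 · 82 = $246.

Tax revenue = $246.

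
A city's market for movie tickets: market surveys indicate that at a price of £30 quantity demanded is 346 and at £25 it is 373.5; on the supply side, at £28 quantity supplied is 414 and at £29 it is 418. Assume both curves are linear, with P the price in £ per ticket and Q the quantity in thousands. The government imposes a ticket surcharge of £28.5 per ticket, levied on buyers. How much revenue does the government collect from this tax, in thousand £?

Tax revenue = £9234 thousand.

Demand slope: (373.5 − 346)/(25 − 30) = -5.5, so Qd = 511 − 5.5P.
Supply slope: (418 − 414)/(29 − 28) = 4, so Qs = 4P + 302.
Without the tax, 511 − 5.5P = 4P + 302 gives 9.5P = 209, so P* = £22 and Q* = 390.
With the tax collected from buyers, demand (in seller-price terms) shifts: Qd = 511 − 5.5(P + 28.5).
New equilibrium: buyers pay £34, suppliers receive £5.5, Q = 324. (Wedge: Pb − Ps = 28.5.)
Revenue = t · Q = 28.5 · 324 = £9234.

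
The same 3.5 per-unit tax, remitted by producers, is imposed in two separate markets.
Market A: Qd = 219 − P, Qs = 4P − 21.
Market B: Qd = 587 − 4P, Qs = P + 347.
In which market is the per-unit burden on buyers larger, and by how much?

Market A: pre-tax P* = 48, Q* = 171; post-tax Q = 168.2; per-unit burden on buyers = 2.8.
Market B: pre-tax P* = 48, Q* = 395; post-tax Q = 392.2; per-unit burden on buyers = 0.7.
Difference: 2.8 vs 0.7 → market A is larger by 2.1.

Market A, by 2.1.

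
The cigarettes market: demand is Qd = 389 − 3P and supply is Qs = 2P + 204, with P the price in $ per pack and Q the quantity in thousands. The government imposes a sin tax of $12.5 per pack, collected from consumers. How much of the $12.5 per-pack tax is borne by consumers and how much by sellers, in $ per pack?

Before the tax: set 389 − 3P = 2P + 204 → P* = $37, Q* = 278.
With the tax collected from consumers, demand (in seller-price terms) shifts: Qd = 389 − 3(P + 12.5).
Solving gives Q = 263 with consumers paying $42 and sellers receiving $29.5 (the $12.5 wedge).
Burden on consumers: $5; on sellers: $7.5. (They sum to $12.5.)

Consumers bear $5 per pack; sellers bear $7.5 per pack.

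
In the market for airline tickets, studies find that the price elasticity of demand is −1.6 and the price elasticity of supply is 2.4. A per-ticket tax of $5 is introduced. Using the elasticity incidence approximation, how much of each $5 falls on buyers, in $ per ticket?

Buyers bear ≈ $3 per ticket.

Incidence ratio: buyers' share ≈ εs / (εs + |εd|) = 2.4 / (2.4 + 1.6) = 0.6.
So buyers bear ≈ 0.6 × $5 = $3; producers bear $2.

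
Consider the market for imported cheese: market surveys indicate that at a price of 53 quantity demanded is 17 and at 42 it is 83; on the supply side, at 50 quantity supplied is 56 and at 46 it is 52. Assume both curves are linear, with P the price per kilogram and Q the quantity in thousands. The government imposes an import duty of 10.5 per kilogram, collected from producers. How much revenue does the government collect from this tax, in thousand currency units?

Tax revenue = 462 thousand.

Demand slope: (83 − 17)/(42 − 53) = -6, so Qd = 335 − 6P.
Supply slope: (52 − 56)/(46 − 50) = 1, so Qs = P + 6.
Without the tax, 335 − 6P = P + 6 gives 7P = 329, so P* = 47 and Q* = 53.
With the tax collected from producers, supply shifts: Qs = (P − 10.5) + 6.
New equilibrium: buyers pay 48.5, producers receive 38, Q = 44. (Wedge: Pb − Ps = 10.5.)
Revenue = t · Q = 10.5 · 44 = 462.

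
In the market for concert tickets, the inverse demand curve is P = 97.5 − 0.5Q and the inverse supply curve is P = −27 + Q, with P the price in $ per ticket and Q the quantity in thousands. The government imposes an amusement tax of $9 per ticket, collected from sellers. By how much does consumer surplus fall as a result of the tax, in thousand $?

Rewrite in direct form: Qd = 195 − 2P and Qs = P + 27.
Without the tax, 195 − 2P = P + 27 gives 3P = 168, so P* = $56 and Q* = 83.
With the tax collected from sellers, supply shifts: Qs = (P − 9) + 27.
New equilibrium: buyers pay $59, sellers receive $50, Q = 77. (Wedge: Pb − Ps = 9.)
ΔCS is the trapezoid between Q = 77 and Q = 83 of height $3: ½ · (83 + 77) · 3 = $240.

Consumer surplus falls by $240 thousand.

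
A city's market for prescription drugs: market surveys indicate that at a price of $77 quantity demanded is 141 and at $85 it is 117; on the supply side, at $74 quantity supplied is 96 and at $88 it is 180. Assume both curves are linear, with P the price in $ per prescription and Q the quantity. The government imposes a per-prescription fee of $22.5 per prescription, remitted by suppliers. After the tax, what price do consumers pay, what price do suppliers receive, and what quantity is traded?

Consumers pay $95; suppliers receive $72.5; quantity = 87.

Demand slope: (117 − 141)/(85 − 77) = -3, so Qd = 372 − 3P.
Supply slope: (180 − 96)/(88 − 74) = 6, so Qs = 6P − 348.
Without the tax, 372 − 3P = 6P − 348 gives 9P = 720, so P* = $80 and Q* = 132.
With the tax collected from suppliers, supply shifts: Qs = 6(P − 22.5) − 348.
New equilibrium: consumers pay $95, suppliers receive $72.5, Q = 87. (Wedge: Pb − Ps = 22.5.)
The less price-elastic side of the market bears the larger share of a per-unit tax.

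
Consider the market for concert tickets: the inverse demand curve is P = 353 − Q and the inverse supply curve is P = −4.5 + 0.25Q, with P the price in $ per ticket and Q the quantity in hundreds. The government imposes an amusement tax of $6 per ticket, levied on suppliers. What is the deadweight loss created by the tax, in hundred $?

Deadweight loss = $14.4 hundred.

Rewrite in direct form: Qd = 353 − P and Qs = 4P + 18.
Before the tax: set 353 − P = 4P + 18 → P* = $67, Q* = 286.
With the tax collected from suppliers, supply shifts: Qs = 4(P − 6) + 18.
New equilibrium: buyers pay $71.8, suppliers receive $65.8, Q = 281.2. (Wedge: Pb − Ps = 6.)
Quantity falls by |ΔQ| = |286 − 281.2| = 4.8.
DWL = ½ · t · |ΔQ| = ½ · 6 · 4.8 = $14.4.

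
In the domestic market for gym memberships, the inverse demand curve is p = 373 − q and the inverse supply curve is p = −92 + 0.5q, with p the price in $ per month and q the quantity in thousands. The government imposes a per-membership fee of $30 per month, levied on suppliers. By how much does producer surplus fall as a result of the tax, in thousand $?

Producer surplus falls by $3000 thousand.

Inverting to q(p) form: qd = 373 − p; qs = 2p + 184.
Without the tax, 373 − p = 2p + 184 gives 3p = 189, so p* = $63 and q* = 310.
With the tax collected from suppliers, supply shifts: qs = 2(p − 30) + 184.
Solving gives q = 290 with consumers paying $83 and suppliers receiving $53 (the $30 wedge).
ΔPS is the trapezoid between Q = 290 and Q = 310 of height $10: ½ · (310 + 290) · 10 = $3000.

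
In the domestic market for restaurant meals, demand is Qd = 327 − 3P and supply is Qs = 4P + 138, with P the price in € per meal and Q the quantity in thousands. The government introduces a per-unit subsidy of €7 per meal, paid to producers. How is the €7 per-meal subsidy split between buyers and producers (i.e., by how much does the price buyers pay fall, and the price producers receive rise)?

Buyers gain €4 per meal; producers gain €3 per meal.

Before the subsidy: set 327 − 3P = 4P + 138 → P* = €27, Q* = 246.
With a per-unit subsidy paid to producers, each receives P + 7 per unit sold, so supply becomes Qs = 4(P + 7) + 138.
New equilibrium: buyers pay €23, producers receive €30, Q = 258. (Wedge: Pb − Ps = −7.)
Gain to buyers: €4; to producers: €3. (They sum to €7.)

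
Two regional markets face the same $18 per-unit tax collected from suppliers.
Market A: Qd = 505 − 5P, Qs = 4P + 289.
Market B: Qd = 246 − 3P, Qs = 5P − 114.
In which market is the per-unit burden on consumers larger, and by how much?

Market B, by $3.25.

Market A: pre-tax P* = $24, Q* = 385; post-tax Q = 345; per-unit burden on consumers = $8.
Market B: pre-tax P* = $45, Q* = 111; post-tax Q = 77.25; per-unit burden on consumers = $11.25.
Difference: $8 vs $11.25 → market B is larger by $3.25.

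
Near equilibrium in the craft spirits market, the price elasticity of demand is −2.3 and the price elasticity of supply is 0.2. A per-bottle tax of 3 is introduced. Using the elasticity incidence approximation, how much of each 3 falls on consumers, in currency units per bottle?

Consumers bear ≈ 0.24 per bottle.

Incidence ratio: consumers' share ≈ εs / (εs + |εd|) = 0.2 / (0.2 + 2.3) = 0.08.
So consumers bear ≈ 0.08 × 3 = 0.24; producers bear 2.76.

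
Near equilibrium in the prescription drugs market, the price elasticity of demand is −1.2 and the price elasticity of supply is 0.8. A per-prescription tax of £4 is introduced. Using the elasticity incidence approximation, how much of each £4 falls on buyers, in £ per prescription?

Incidence ratio: buyers' share ≈ εs / (εs + |εd|) = 0.8 / (0.8 + 1.2) = 0.4.
So buyers bear ≈ 0.4 × £4 = £1.6; producers bear £2.4.

Buyers bear ≈ £1.6 per prescription.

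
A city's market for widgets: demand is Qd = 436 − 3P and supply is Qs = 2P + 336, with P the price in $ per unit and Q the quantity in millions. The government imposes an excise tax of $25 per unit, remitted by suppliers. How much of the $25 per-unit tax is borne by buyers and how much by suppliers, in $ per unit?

Without the tax, 436 − 3P = 2P + 336 gives 5P = 100, so P* = $20 and Q* = 376.
With the tax collected from suppliers, supply shifts: Qs = 2(P − 25) + 336.
New equilibrium: buyers pay $30, suppliers receive $5, Q = 346. (Wedge: Pb − Ps = 25.)
Burden on buyers: $10; on suppliers: $15. (They sum to $25.)
The less price-elastic side of the market bears the larger share of a per-unit tax.

Buyers bear $10 per unit; suppliers bear $15 per unit.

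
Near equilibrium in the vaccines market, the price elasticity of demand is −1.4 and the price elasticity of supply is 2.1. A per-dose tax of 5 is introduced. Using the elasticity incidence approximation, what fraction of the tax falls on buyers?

Incidence ratio: buyers' share ≈ εs / (εs + |εd|) = 2.1 / (2.1 + 1.4) = 0.6.
Supply is the more elastic side, so buyers bear the larger share.

Buyers' share ≈ 0.6.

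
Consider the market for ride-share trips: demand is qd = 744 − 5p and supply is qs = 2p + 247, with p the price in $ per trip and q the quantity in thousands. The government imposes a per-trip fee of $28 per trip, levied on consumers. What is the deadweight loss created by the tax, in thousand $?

Before the tax: set 744 − 5p = 2p + 247 → p* = $71, q* = 389.
With the tax collected from consumers, demand (in seller-price terms) shifts: qd = 744 − 5(p + 28).
New equilibrium: consumers pay $79, producers receive $51, q = 349. (Wedge: pb − ps = 28.)
Quantity falls by |ΔQ| = |389 − 349| = 40.
DWL = ½ · t · |ΔQ| = ½ · 28 · 40 = $560.

Deadweight loss = $560 thousand.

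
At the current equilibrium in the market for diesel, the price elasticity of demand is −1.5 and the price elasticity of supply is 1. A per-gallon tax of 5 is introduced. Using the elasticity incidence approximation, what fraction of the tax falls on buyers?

Incidence ratio: buyers' share ≈ εs / (εs + |εd|) = 1 / (1 + 1.5) = 0.4.
Supply is the less elastic side, so buyers bear the smaller share.

Buyers' share ≈ 0.4.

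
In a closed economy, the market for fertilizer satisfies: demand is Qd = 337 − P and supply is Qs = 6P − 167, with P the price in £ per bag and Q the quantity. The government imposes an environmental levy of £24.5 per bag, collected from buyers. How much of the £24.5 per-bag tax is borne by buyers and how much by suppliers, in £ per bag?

Buyers bear £21 per bag; suppliers bear £3.5 per bag.

Without the tax, 337 − P = 6P − 167 gives 7P = 504, so P* = £72 and Q* = 265.
With the tax collected from buyers, demand (in seller-price terms) shifts: Qd = 337 − (P + 24.5).
New equilibrium: buyers pay £93, suppliers receive £68.5, Q = 244. (Wedge: Pb − Ps = 24.5.)
Burden on buyers: £21; on suppliers: £3.5. (They sum to £24.5.)
The less price-elastic side of the market bears the larger share of a per-unit tax.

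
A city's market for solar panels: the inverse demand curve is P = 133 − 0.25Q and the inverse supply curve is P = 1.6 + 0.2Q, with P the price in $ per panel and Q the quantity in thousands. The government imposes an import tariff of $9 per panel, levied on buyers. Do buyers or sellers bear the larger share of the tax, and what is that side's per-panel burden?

Rewrite in direct form: Qd = 532 − 4P and Qs = 5P − 8.
Without the tax, 532 − 4P = 5P − 8 gives 9P = 540, so P* = $60 and Q* = 292.
With the tax collected from buyers, demand (in seller-price terms) shifts: Qd = 532 − 4(P + 9).
New equilibrium: buyers pay $65, sellers receive $56, Q = 272. (Wedge: Pb − Ps = 9.)
Per-panel burden: buyers $5, sellers $4.
Buyers take the larger share because demand is less price-elastic here (demand slope 4 vs supply slope 5).

Buyers bear the larger share: $5 per panel.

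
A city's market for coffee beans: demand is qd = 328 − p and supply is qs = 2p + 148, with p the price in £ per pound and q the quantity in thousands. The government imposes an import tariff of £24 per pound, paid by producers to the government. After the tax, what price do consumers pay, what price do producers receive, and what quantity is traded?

Consumers pay £76; producers receive £52; quantity = 252.

Without the tax, 328 − p = 2p + 148 gives 3p = 180, so p* = £60 and q* = 268.
With the tax collected from producers, supply shifts: qs = 2(p − 24) + 148.
Solving gives q = 252 with consumers paying £76 and producers receiving £52 (the £24 wedge).
The less price-elastic side of the market bears the larger share of a per-unit tax.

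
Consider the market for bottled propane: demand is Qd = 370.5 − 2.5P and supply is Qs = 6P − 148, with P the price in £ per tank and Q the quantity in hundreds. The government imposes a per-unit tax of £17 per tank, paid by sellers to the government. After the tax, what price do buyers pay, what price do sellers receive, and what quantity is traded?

Buyers pay £73; sellers receive £56; quantity = 188.

Before the tax: set 370.5 − 2.5P = 6P − 148 → P* = £61, Q* = 218.
With the tax collected from sellers, supply shifts: Qs = 6(P − 17) − 148.
Solving gives Q = 188 with buyers paying £73 and sellers receiving £56 (the £17 wedge).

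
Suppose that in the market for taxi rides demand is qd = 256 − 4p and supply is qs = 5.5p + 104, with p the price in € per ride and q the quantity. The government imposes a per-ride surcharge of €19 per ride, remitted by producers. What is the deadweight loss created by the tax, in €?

Deadweight loss = €418.

Without the tax, 256 − 4p = 5.5p + 104 gives 9.5p = 152, so p* = €16 and q* = 192.
With the tax collected from producers, supply shifts: qs = 5.5(p − 19) + 104.
Solving gives q = 148 with consumers paying €27 and producers receiving €8 (the €19 wedge).
Quantity falls by |ΔQ| = |192 − 148| = 44.
DWL = ½ · t · |ΔQ| = ½ · 19 · 44 = €418.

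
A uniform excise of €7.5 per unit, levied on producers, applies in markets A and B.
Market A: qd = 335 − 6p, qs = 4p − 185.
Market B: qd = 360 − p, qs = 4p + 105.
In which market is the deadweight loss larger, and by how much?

Market A: pre-tax p* = €52, q* = 23; post-tax q = 5; deadweight loss = €67.5.
Market B: pre-tax p* = €51, q* = 309; post-tax q = 303; deadweight loss = €22.5.
Difference: €67.5 vs €22.5 → market A is larger by €45.

Market A, by €45.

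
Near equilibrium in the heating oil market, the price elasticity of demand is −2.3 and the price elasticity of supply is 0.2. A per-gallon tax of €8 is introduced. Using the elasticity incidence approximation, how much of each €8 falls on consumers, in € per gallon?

Consumers bear ≈ €0.64 per gallon.

Incidence ratio: consumers' share ≈ εs / (εs + |εd|) = 0.2 / (0.2 + 2.3) = 0.08.
So consumers bear ≈ 0.08 × €8 = €0.64; sellers bear €7.36.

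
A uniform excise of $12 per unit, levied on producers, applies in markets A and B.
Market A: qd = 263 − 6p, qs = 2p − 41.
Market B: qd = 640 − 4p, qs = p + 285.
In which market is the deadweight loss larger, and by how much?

Market A, by $50.4.

Market A: pre-tax p* = $38, q* = 35; post-tax q = 17; deadweight loss = $108.
Market B: pre-tax p* = $71, q* = 356; post-tax q = 346.4; deadweight loss = $57.6.
Difference: $108 vs $57.6 → market A is larger by $50.4.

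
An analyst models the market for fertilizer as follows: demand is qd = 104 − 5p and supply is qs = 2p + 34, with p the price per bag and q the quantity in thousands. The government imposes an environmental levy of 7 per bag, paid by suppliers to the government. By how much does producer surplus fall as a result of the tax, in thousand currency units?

Before the tax: set 104 − 5p = 2p + 34 → p* = 10, q* = 54.
With the tax collected from suppliers, supply shifts: qs = 2(p − 7) + 34.
New equilibrium: consumers pay 12, suppliers receive 5, q = 44. (Wedge: pb − ps = 7.)
ΔPS is the trapezoid between Q = 44 and Q = 54 of height 5: ½ · (54 + 44) · 5 = 245.

Producer surplus falls by 245 thousand.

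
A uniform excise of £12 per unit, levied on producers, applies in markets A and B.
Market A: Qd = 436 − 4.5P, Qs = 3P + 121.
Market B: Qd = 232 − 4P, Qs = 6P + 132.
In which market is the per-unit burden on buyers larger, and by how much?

Market A: pre-tax P* = £42, Q* = 247; post-tax Q = 225.4; per-unit burden on buyers = £4.8.
Market B: pre-tax P* = £10, Q* = 192; post-tax Q = 163.2; per-unit burden on buyers = £7.2.
Difference: £4.8 vs £7.2 → market B is larger by £2.4.

Market B, by £2.4.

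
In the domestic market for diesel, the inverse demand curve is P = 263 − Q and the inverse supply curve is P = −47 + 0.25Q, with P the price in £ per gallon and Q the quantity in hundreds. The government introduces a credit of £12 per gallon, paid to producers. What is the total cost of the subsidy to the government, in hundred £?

Inverting to Q(P) form: Qd = 263 − P; Qs = 4P + 188.
Without the subsidy, 263 − P = 4P + 188 gives 5P = 75, so P* = £15 and Q* = 248.
With a per-unit subsidy paid to producers, each receives P + 12 per unit sold, so supply becomes Qs = 4(P + 12) + 188.
Solving gives Q = 257.6 with buyers paying £5.4 and producers receiving £17.4 (the £12 wedge).
Outlay = t · Q = 12 · 257.6 = £3091.2.

Government outlay = £3091.2 hundred.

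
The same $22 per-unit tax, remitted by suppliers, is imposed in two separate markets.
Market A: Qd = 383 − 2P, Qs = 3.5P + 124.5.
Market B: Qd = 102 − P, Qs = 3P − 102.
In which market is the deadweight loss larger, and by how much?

Market A, by $126.5.

Market A: pre-tax P* = $47, Q* = 289; post-tax Q = 261; deadweight loss = $308.
Market B: pre-tax P* = $51, Q* = 51; post-tax Q = 34.5; deadweight loss = $181.5.
Difference: $308 vs $181.5 → market A is larger by $126.5.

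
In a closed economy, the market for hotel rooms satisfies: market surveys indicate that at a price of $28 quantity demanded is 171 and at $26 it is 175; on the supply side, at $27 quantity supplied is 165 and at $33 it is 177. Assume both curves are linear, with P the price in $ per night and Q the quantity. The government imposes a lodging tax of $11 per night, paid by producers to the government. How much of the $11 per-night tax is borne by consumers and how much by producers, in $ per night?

Consumers bear $5.5 per night; producers bear $5.5 per night.

Demand slope: (175 − 171)/(26 − 28) = -2, so Qd = 227 − 2P.
Supply slope: (177 − 165)/(33 − 27) = 2, so Qs = 2P + 111.
Without the tax, 227 − 2P = 2P + 111 gives 4P = 116, so P* = $29 and Q* = 169.
With the tax collected from producers, supply shifts: Qs = 2(P − 11) + 111.
New equilibrium: consumers pay $34.5, producers receive $23.5, Q = 158. (Wedge: Pb − Ps = 11.)
Burden on consumers: $5.5; on producers: $5.5. (They sum to $11.)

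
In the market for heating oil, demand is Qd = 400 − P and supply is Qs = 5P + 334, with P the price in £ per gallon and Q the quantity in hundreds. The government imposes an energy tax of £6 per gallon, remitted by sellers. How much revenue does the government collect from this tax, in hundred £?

Tax revenue = £2304 hundred.

Without the tax, 400 − P = 5P + 334 gives 6P = 66, so P* = £11 and Q* = 389.
With the tax collected from sellers, supply shifts: Qs = 5(P − 6) + 334.
New equilibrium: buyers pay £16, sellers receive £10, Q = 384. (Wedge: Pb − Ps = 6.)
Revenue = t · Q = 6 · 384 = £2304.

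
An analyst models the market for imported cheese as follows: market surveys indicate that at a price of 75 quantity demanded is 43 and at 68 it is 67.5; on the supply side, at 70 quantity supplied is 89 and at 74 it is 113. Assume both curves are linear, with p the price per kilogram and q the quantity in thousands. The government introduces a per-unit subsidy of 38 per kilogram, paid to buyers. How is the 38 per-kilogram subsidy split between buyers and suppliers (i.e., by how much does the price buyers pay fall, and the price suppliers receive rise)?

Buyers gain 24 per kilogram; suppliers gain 14 per kilogram.

Demand slope: (67.5 − 43)/(68 − 75) = -3.5, so qd = 305.5 − 3.5p.
Supply slope: (113 − 89)/(74 − 70) = 6, so qs = 6p − 331.
Without the subsidy, 305.5 − 3.5p = 6p − 331 gives 9.5p = 636.5, so p* = 67 and q* = 71.
With a per-unit subsidy paid to buyers, each effectively pays p − 38, so demand becomes qd = 305.5 − 3.5(p − 38).
New equilibrium: buyers pay 43, suppliers receive 81, q = 155. (Wedge: pb − ps = −38.)
Gain to buyers: 24; to suppliers: 14. (They sum to 38.)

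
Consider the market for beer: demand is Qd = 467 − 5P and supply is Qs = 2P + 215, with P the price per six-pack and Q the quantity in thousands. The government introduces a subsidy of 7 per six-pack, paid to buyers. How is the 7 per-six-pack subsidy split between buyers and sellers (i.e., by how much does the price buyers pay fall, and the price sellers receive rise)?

Buyers gain 2 per six-pack; sellers gain 5 per six-pack.

Without the subsidy, 467 − 5P = 2P + 215 gives 7P = 252, so P* = 36 and Q* = 287.
With a per-unit subsidy paid to buyers, each effectively pays P − 7, so demand becomes Qd = 467 − 5(P − 7).
New equilibrium: buyers pay 34, sellers receive 41, Q = 297. (Wedge: Pb − Ps = −7.)
Gain to buyers: 2; to sellers: 5. (They sum to 7.)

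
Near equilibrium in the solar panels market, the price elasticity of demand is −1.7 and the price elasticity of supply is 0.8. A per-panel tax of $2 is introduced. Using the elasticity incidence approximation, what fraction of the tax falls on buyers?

Incidence ratio: buyers' share ≈ εs / (εs + |εd|) = 0.8 / (0.8 + 1.7) = 0.32.
Supply is the less elastic side, so buyers bear the smaller share.

Buyers' share ≈ 0.32.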